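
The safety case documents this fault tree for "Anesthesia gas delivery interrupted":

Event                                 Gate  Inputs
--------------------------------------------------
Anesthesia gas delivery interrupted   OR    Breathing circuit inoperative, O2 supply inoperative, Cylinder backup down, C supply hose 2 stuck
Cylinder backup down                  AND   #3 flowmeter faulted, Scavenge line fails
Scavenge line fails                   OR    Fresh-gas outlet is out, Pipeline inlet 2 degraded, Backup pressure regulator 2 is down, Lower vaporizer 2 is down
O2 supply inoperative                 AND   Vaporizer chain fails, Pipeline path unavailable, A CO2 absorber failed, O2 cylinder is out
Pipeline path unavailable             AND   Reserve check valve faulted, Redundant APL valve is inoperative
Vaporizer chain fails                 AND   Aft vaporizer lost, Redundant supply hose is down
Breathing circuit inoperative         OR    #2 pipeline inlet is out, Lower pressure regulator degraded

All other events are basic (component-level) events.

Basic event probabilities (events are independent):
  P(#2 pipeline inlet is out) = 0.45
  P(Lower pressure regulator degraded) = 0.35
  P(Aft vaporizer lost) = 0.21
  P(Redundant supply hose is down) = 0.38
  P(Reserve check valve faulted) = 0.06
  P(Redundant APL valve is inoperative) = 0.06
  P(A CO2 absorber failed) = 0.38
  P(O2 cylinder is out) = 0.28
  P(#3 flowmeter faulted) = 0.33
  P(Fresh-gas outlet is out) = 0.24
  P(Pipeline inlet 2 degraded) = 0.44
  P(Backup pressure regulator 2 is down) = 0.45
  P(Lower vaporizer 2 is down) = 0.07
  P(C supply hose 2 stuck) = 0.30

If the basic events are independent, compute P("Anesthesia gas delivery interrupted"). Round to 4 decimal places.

0.8144

P(Breathing circuit inoperative) [OR] = 1 − (1−0.45) × (1−0.35) = 0.642500
P(Vaporizer chain fails) [AND] = 0.21 × 0.38 = 0.079800
P(Pipeline path unavailable) [AND] = 0.06 × 0.06 = 0.003600
P(O2 supply inoperative) [AND] = 0.079800 × 0.003600 × 0.38 × 0.28 = 0.000031
P(Scavenge line fails) [OR] = 1 − (1−0.24) × (1−0.44) × (1−0.45) × (1−0.07) = 0.782306
P(Cylinder backup down) [AND] = 0.33 × 0.782306 = 0.258161
P(Anesthesia gas delivery interrupted) [OR] = 1 − (1−0.642500) × (1−0.000031) × (1−0.258161) × (1−0.30) = 0.814361
Rounded to 4 decimal places: P(Anesthesia gas delivery interrupted) ≈ 0.8144.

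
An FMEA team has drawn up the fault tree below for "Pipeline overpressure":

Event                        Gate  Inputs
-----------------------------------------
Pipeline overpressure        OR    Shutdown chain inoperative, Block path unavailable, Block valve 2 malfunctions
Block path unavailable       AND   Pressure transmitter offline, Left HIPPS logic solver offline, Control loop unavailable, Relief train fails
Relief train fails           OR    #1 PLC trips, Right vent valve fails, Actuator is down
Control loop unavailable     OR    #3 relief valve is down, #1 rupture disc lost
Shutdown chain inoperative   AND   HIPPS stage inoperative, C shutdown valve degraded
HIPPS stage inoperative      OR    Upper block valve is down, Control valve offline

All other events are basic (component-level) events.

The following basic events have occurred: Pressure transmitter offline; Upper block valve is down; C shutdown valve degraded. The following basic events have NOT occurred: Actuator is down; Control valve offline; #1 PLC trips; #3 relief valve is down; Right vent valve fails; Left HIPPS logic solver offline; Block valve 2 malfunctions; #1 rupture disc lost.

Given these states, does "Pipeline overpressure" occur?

HIPPS stage inoperative [OR]: Upper block valve is down=occurs, Control valve offline=not → at least one input occurs → occurs.
Shutdown chain inoperative [AND]: HIPPS stage inoperative=occurs, C shutdown valve degraded=occurs → all inputs occur → occurs.
Control loop unavailable [OR]: #3 relief valve is down=not, #1 rupture disc lost=not → no input occurs → does not occur.
Relief train fails [OR]: #1 PLC trips=not, Right vent valve fails=not, Actuator is down=not → no input occurs → does not occur.
Block path unavailable [AND]: Pressure transmitter offline=occurs, Left HIPPS logic solver offline=not, Control loop unavailable=not, Relief train fails=not → not all inputs occur → does not occur.
Pipeline overpressure [OR]: Shutdown chain inoperative=occurs, Block path unavailable=not, Block valve 2 malfunctions=not → at least one input occurs → occurs.

Yes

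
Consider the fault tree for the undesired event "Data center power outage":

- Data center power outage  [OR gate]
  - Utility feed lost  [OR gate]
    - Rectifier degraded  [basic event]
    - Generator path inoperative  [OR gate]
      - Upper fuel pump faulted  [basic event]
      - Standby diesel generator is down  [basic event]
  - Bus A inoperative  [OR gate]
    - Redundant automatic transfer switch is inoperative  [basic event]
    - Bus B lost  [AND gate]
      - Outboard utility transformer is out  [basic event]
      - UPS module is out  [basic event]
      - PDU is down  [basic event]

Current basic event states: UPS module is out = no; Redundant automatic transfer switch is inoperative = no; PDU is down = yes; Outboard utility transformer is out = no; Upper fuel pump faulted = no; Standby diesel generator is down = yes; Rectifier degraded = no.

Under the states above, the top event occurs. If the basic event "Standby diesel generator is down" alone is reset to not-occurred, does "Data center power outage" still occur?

No

Counterfactual: set "Standby diesel generator is down" to not occurred.
Generator path inoperative [OR]: Upper fuel pump faulted=not, Standby diesel generator is down=not → no input occurs → does not occur.
Utility feed lost [OR]: Rectifier degraded=not, Generator path inoperative=not → no input occurs → does not occur.
Bus B lost [AND]: Outboard utility transformer is out=not, UPS module is out=not, PDU is down=occurs → not all inputs occur → does not occur.
Bus A inoperative [OR]: Redundant automatic transfer switch is inoperative=not, Bus B lost=not → no input occurs → does not occur.
Data center power outage [OR]: Utility feed lost=not, Bus A inoperative=not → no input occurs → does not occur.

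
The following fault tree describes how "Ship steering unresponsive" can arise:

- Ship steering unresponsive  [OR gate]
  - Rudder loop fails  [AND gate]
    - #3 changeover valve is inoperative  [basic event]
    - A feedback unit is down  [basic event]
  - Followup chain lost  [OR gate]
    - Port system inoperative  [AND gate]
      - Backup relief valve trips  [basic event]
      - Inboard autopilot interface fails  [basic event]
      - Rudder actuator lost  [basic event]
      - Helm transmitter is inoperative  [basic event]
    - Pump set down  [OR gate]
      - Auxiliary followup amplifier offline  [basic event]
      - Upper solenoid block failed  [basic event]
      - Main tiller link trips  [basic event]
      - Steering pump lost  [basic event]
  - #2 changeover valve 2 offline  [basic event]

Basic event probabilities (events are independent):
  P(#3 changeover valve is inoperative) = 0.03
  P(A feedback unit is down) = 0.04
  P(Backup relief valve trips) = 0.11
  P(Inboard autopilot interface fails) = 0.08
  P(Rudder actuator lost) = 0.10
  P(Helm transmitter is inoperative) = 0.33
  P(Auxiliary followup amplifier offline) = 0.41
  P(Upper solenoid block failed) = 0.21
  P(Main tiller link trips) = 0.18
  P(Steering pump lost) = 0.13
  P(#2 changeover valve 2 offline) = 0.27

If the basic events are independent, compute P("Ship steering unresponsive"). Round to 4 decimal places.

0.7576

P(Rudder loop fails) [AND] = 0.03 × 0.04 = 0.001200
P(Port system inoperative) [AND] = 0.11 × 0.08 × 0.10 × 0.33 = 0.000290
P(Pump set down) [OR] = 1 − (1−0.41) × (1−0.21) × (1−0.18) × (1−0.13) = 0.667484
P(Followup chain lost) [OR] = 1 − (1−0.000290) × (1−0.667484) = 0.667580
P(Ship steering unresponsive) [OR] = 1 − (1−0.001200) × (1−0.667580) × (1−0.27) = 0.757625
Rounded to 4 decimal places: P(Ship steering unresponsive) ≈ 0.7576.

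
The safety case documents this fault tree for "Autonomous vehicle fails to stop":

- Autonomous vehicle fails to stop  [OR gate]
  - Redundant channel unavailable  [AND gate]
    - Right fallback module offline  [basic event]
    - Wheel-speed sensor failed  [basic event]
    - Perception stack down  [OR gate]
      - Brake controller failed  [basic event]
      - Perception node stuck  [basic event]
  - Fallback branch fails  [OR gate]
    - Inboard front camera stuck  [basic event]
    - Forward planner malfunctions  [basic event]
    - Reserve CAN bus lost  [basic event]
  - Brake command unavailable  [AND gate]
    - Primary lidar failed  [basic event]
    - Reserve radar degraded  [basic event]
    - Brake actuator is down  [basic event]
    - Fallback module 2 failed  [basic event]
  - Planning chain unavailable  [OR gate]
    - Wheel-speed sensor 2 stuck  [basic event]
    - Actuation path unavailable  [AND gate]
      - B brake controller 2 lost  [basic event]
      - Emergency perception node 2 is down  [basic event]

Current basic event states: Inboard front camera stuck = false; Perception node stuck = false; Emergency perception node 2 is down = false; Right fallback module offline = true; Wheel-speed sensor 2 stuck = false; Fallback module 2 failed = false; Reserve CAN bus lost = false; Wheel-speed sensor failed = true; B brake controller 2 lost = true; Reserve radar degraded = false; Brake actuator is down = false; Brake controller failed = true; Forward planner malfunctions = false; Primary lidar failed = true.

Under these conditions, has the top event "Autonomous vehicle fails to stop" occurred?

Perception stack down [OR]: Brake controller failed=occurs, Perception node stuck=not → at least one input occurs → occurs.
Redundant channel unavailable [AND]: Right fallback module offline=occurs, Wheel-speed sensor failed=occurs, Perception stack down=occurs → all inputs occur → occurs.
Fallback branch fails [OR]: Inboard front camera stuck=not, Forward planner malfunctions=not, Reserve CAN bus lost=not → no input occurs → does not occur.
Brake command unavailable [AND]: Primary lidar failed=occurs, Reserve radar degraded=not, Brake actuator is down=not, Fallback module 2 failed=not → not all inputs occur → does not occur.
Actuation path unavailable [AND]: B brake controller 2 lost=occurs, Emergency perception node 2 is down=not → not all inputs occur → does not occur.
Planning chain unavailable [OR]: Wheel-speed sensor 2 stuck=not, Actuation path unavailable=not → no input occurs → does not occur.
Autonomous vehicle fails to stop [OR]: Redundant channel unavailable=occurs, Fallback branch fails=not, Brake command unavailable=not, Planning chain unavailable=not → at least one input occurs → occurs.

Yes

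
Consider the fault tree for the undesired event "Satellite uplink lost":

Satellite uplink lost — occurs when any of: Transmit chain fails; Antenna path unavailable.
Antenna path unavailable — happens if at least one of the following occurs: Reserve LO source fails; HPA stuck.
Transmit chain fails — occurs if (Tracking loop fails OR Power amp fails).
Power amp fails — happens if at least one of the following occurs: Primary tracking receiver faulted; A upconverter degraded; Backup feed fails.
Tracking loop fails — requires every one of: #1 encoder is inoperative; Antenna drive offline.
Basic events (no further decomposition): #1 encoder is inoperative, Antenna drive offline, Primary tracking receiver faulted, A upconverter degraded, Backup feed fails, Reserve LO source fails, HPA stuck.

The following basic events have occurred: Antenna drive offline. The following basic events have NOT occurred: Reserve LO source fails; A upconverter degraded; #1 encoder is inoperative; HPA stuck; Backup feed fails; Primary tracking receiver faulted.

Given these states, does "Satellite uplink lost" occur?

Tracking loop fails [AND]: #1 encoder is inoperative=not, Antenna drive offline=occurs → not all inputs occur → does not occur.
Power amp fails [OR]: Primary tracking receiver faulted=not, A upconverter degraded=not, Backup feed fails=not → no input occurs → does not occur.
Transmit chain fails [OR]: Tracking loop fails=not, Power amp fails=not → no input occurs → does not occur.
Antenna path unavailable [OR]: Reserve LO source fails=not, HPA stuck=not → no input occurs → does not occur.
Satellite uplink lost [OR]: Transmit chain fails=not, Antenna path unavailable=not → no input occurs → does not occur.

No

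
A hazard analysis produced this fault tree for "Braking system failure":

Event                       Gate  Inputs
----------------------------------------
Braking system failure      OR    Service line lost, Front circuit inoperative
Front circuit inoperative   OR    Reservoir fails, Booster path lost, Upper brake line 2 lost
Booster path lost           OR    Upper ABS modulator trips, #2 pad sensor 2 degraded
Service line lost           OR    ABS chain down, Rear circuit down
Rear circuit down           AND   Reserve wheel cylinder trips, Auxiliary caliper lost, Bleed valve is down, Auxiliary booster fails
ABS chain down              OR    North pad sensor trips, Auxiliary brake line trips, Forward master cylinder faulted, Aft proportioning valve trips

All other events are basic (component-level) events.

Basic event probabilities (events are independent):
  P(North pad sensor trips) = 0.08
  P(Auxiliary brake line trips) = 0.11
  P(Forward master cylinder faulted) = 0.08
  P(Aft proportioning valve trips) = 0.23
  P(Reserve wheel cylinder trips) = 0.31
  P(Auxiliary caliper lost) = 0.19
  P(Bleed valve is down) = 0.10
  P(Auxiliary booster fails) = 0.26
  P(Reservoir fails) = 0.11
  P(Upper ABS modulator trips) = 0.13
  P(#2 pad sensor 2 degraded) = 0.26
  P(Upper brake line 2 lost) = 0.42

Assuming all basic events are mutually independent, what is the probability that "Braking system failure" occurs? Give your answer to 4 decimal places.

0.8075

P(ABS chain down) [OR] = 1 − (1−0.08) × (1−0.11) × (1−0.08) × (1−0.23) = 0.419962
P(Rear circuit down) [AND] = 0.31 × 0.19 × 0.10 × 0.26 = 0.001531
P(Service line lost) [OR] = 1 − (1−0.419962) × (1−0.001531) = 0.420850
P(Booster path lost) [OR] = 1 − (1−0.13) × (1−0.26) = 0.356200
P(Front circuit inoperative) [OR] = 1 − (1−0.11) × (1−0.356200) × (1−0.42) = 0.667670
P(Braking system failure) [OR] = 1 − (1−0.420850) × (1−0.667670) = 0.807531
Rounded to 4 decimal places: P(Braking system failure) ≈ 0.8075.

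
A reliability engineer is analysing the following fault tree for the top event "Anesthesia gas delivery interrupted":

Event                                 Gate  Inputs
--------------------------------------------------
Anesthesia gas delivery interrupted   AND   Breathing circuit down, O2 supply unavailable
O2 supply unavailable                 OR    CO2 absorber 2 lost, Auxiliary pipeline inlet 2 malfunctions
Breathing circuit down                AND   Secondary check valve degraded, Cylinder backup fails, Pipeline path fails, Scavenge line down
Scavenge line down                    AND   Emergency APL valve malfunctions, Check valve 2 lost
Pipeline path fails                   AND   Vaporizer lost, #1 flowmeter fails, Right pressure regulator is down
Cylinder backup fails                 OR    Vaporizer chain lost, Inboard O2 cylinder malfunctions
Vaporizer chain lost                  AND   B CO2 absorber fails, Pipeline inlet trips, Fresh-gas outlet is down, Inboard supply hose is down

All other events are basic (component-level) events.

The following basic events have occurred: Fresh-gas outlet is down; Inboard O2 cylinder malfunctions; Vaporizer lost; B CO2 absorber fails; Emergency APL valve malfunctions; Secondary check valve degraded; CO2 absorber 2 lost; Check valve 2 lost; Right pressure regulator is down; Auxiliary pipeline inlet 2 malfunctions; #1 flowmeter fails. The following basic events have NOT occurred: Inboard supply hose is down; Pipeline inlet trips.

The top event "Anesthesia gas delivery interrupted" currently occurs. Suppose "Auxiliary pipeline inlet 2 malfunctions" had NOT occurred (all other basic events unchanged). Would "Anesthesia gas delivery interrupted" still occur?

Counterfactual: set "Auxiliary pipeline inlet 2 malfunctions" to not occurred.
Vaporizer chain lost [AND]: B CO2 absorber fails=occurs, Pipeline inlet trips=not, Fresh-gas outlet is down=occurs, Inboard supply hose is down=not → not all inputs occur → does not occur.
Cylinder backup fails [OR]: Vaporizer chain lost=not, Inboard O2 cylinder malfunctions=occurs → at least one input occurs → occurs.
Pipeline path fails [AND]: Vaporizer lost=occurs, #1 flowmeter fails=occurs, Right pressure regulator is down=occurs → all inputs occur → occurs.
Scavenge line down [AND]: Emergency APL valve malfunctions=occurs, Check valve 2 lost=occurs → all inputs occur → occurs.
Breathing circuit down [AND]: Secondary check valve degraded=occurs, Cylinder backup fails=occurs, Pipeline path fails=occurs, Scavenge line down=occurs → all inputs occur → occurs.
O2 supply unavailable [OR]: CO2 absorber 2 lost=occurs, Auxiliary pipeline inlet 2 malfunctions=not → at least one input occurs → occurs.
Anesthesia gas delivery interrupted [AND]: Breathing circuit down=occurs, O2 supply unavailable=occurs → all inputs occur → occurs.

Yes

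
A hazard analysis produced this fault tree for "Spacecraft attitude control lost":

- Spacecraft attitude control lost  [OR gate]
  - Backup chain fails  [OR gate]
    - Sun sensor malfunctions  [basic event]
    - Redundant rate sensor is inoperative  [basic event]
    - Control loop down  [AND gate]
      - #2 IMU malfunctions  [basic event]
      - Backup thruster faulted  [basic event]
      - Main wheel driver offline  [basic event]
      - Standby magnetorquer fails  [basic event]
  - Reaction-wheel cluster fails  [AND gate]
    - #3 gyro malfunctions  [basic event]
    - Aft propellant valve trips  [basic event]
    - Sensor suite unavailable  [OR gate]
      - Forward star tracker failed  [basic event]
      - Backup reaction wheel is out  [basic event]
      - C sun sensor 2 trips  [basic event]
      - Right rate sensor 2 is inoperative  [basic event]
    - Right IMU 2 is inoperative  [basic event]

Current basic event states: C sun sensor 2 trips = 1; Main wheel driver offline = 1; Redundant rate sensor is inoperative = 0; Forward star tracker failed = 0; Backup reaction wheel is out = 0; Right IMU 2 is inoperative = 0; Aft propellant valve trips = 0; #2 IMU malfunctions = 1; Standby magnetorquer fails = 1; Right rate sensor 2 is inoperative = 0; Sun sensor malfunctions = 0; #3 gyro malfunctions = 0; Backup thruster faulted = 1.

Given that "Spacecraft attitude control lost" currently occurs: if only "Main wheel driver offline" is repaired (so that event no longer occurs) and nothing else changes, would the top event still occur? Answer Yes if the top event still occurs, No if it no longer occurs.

Counterfactual: set "Main wheel driver offline" to not occurred.
Control loop down [AND]: #2 IMU malfunctions=occurs, Backup thruster faulted=occurs, Main wheel driver offline=not, Standby magnetorquer fails=occurs → not all inputs occur → does not occur.
Backup chain fails [OR]: Sun sensor malfunctions=not, Redundant rate sensor is inoperative=not, Control loop down=not → no input occurs → does not occur.
Sensor suite unavailable [OR]: Forward star tracker failed=not, Backup reaction wheel is out=not, C sun sensor 2 trips=occurs, Right rate sensor 2 is inoperative=not → at least one input occurs → occurs.
Reaction-wheel cluster fails [AND]: #3 gyro malfunctions=not, Aft propellant valve trips=not, Sensor suite unavailable=occurs, Right IMU 2 is inoperative=not → not all inputs occur → does not occur.
Spacecraft attitude control lost [OR]: Backup chain fails=not, Reaction-wheel cluster fails=not → no input occurs → does not occur.

No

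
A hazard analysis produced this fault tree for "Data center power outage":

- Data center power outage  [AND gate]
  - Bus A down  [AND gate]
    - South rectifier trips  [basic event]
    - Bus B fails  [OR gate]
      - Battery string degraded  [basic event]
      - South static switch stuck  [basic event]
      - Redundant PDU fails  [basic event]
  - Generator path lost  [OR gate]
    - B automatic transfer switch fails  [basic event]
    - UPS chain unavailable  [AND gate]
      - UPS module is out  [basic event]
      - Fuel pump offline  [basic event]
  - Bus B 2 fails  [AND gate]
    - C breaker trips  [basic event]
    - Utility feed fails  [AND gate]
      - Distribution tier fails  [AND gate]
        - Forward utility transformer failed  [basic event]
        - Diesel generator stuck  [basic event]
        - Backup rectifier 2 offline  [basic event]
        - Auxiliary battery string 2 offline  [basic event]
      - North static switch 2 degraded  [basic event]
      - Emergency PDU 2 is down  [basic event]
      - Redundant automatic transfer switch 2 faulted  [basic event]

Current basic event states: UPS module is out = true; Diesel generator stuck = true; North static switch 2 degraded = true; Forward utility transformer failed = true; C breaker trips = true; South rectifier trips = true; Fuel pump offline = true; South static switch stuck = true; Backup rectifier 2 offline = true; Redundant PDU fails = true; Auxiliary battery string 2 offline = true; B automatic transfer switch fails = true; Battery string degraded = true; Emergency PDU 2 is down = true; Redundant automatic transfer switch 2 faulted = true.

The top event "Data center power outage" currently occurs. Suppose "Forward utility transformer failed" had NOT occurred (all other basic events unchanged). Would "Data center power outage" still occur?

Counterfactual: set "Forward utility transformer failed" to not occurred.
Bus B fails [OR]: Battery string degraded=occurs, South static switch stuck=occurs, Redundant PDU fails=occurs → at least one input occurs → occurs.
Bus A down [AND]: South rectifier trips=occurs, Bus B fails=occurs → all inputs occur → occurs.
UPS chain unavailable [AND]: UPS module is out=occurs, Fuel pump offline=occurs → all inputs occur → occurs.
Generator path lost [OR]: B automatic transfer switch fails=occurs, UPS chain unavailable=occurs → at least one input occurs → occurs.
Distribution tier fails [AND]: Forward utility transformer failed=not, Diesel generator stuck=occurs, Backup rectifier 2 offline=occurs, Auxiliary battery string 2 offline=occurs → not all inputs occur → does not occur.
Utility feed fails [AND]: Distribution tier fails=not, North static switch 2 degraded=occurs, Emergency PDU 2 is down=occurs, Redundant automatic transfer switch 2 faulted=occurs → not all inputs occur → does not occur.
Bus B 2 fails [AND]: C breaker trips=occurs, Utility feed fails=not → not all inputs occur → does not occur.
Data center power outage [AND]: Bus A down=occurs, Generator path lost=occurs, Bus B 2 fails=not → not all inputs occur → does not occur.

No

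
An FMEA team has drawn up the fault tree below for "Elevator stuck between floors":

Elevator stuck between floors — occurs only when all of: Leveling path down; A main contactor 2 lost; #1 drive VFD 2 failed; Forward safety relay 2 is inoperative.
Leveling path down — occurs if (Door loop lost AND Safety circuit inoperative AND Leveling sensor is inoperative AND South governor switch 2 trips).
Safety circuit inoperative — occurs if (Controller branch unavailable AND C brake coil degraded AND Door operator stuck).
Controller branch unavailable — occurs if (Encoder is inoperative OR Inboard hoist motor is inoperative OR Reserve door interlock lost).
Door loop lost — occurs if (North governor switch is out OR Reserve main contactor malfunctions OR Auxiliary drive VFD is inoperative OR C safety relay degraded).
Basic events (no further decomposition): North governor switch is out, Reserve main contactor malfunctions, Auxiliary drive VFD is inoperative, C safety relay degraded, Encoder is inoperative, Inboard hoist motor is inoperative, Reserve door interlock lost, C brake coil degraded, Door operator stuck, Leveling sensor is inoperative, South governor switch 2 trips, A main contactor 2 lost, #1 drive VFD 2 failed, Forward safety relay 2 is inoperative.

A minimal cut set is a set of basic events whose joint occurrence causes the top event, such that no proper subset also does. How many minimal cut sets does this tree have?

Door loop lost [OR]: union of children's cut sets → 4 cut set(s).
Controller branch unavailable [OR]: union of children's cut sets → 3 cut set(s).
Safety circuit inoperative [AND]: one cut set from each child combined → 3 × 1 × 1 = 3 cut set(s).
Leveling path down [AND]: one cut set from each child combined → 4 × 3 × 1 × 1 = 12 cut set(s).
Elevator stuck between floors [AND]: one cut set from each child combined → 12 × 1 × 1 × 1 = 12 cut set(s).

12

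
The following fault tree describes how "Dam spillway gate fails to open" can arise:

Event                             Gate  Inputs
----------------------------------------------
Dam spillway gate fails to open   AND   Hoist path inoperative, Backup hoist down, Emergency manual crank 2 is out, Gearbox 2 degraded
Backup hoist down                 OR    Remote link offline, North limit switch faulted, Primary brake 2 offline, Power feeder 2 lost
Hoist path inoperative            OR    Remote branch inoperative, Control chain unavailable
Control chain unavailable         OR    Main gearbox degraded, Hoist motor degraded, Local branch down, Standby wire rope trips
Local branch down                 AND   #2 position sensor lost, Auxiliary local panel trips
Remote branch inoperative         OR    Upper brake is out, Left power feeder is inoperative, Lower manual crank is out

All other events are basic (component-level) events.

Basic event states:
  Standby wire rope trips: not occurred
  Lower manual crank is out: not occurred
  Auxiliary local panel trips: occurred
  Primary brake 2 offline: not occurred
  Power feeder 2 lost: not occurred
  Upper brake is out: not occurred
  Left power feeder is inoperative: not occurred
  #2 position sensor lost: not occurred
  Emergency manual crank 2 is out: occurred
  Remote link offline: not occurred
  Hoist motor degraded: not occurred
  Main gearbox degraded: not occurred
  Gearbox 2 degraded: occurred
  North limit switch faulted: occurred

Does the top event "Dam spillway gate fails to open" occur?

Remote branch inoperative [OR]: Upper brake is out=not, Left power feeder is inoperative=not, Lower manual crank is out=not → no input occurs → does not occur.
Local branch down [AND]: #2 position sensor lost=not, Auxiliary local panel trips=occurs → not all inputs occur → does not occur.
Control chain unavailable [OR]: Main gearbox degraded=not, Hoist motor degraded=not, Local branch down=not, Standby wire rope trips=not → no input occurs → does not occur.
Hoist path inoperative [OR]: Remote branch inoperative=not, Control chain unavailable=not → no input occurs → does not occur.
Backup hoist down [OR]: Remote link offline=not, North limit switch faulted=occurs, Primary brake 2 offline=not, Power feeder 2 lost=not → at least one input occurs → occurs.
Dam spillway gate fails to open [AND]: Hoist path inoperative=not, Backup hoist down=occurs, Emergency manual crank 2 is out=occurs, Gearbox 2 degraded=occurs → not all inputs occur → does not occur.

No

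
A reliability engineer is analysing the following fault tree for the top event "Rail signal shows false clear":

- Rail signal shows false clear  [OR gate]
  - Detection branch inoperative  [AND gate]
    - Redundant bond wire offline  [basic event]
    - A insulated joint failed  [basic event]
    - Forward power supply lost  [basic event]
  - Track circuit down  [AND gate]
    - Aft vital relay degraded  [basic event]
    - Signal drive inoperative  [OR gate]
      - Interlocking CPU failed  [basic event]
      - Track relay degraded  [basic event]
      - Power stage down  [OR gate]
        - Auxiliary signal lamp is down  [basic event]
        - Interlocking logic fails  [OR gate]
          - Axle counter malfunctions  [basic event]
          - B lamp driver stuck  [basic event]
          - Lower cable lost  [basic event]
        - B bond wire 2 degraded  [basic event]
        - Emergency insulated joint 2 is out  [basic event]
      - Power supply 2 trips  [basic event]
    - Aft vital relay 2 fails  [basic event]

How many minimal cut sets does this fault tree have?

10

Detection branch inoperative [AND]: one cut set from each child combined → 1 × 1 × 1 = 1 cut set(s).
Interlocking logic fails [OR]: union of children's cut sets → 3 cut set(s).
Power stage down [OR]: union of children's cut sets → 6 cut set(s).
Signal drive inoperative [OR]: union of children's cut sets → 9 cut set(s).
Track circuit down [AND]: one cut set from each child combined → 1 × 9 × 1 = 9 cut set(s).
Rail signal shows false clear [OR]: union of children's cut sets → 10 cut set(s).
Minimal cut sets: {A insulated joint failed, Forward power supply lost, Redundant bond wire offline}; {Aft vital relay 2 fails, Aft vital relay degraded, Interlocking CPU failed}; {Aft vital relay 2 fails, Aft vital relay degraded, Track relay degraded}; {Aft vital relay 2 fails, Aft vital relay degraded, Auxiliary signal lamp is down}; {Aft vital relay 2 fails, Aft vital relay degraded, Axle counter malfunctions}; {Aft vital relay 2 fails, Aft vital relay degraded, B lamp driver stuck}; {Aft vital relay 2 fails, Aft vital relay degraded, Lower cable lost}; {Aft vital relay 2 fails, Aft vital relay degraded, B bond wire 2 degraded}; {Aft vital relay 2 fails, Aft vital relay degraded, Emergency insulated joint 2 is out}; {Aft vital relay 2 fails, Aft vital relay degraded, Power supply 2 trips}.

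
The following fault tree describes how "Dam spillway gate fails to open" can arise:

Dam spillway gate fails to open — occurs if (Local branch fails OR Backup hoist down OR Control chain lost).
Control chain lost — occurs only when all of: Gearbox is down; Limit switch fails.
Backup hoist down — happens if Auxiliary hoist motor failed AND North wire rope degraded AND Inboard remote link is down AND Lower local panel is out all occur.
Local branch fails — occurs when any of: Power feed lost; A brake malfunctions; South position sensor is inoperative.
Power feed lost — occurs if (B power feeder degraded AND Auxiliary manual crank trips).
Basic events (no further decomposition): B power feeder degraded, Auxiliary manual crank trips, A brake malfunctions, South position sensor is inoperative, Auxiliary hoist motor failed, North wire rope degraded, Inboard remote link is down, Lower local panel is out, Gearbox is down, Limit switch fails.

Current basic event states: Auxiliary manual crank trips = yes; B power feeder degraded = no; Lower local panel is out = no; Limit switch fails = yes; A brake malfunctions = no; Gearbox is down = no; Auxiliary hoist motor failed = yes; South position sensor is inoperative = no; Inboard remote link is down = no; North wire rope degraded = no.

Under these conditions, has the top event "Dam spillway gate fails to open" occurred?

Power feed lost [AND]: B power feeder degraded=not, Auxiliary manual crank trips=occurs → not all inputs occur → does not occur.
Local branch fails [OR]: Power feed lost=not, A brake malfunctions=not, South position sensor is inoperative=not → no input occurs → does not occur.
Backup hoist down [AND]: Auxiliary hoist motor failed=occurs, North wire rope degraded=not, Inboard remote link is down=not, Lower local panel is out=not → not all inputs occur → does not occur.
Control chain lost [AND]: Gearbox is down=not, Limit switch fails=occurs → not all inputs occur → does not occur.
Dam spillway gate fails to open [OR]: Local branch fails=not, Backup hoist down=not, Control chain lost=not → no input occurs → does not occur.

No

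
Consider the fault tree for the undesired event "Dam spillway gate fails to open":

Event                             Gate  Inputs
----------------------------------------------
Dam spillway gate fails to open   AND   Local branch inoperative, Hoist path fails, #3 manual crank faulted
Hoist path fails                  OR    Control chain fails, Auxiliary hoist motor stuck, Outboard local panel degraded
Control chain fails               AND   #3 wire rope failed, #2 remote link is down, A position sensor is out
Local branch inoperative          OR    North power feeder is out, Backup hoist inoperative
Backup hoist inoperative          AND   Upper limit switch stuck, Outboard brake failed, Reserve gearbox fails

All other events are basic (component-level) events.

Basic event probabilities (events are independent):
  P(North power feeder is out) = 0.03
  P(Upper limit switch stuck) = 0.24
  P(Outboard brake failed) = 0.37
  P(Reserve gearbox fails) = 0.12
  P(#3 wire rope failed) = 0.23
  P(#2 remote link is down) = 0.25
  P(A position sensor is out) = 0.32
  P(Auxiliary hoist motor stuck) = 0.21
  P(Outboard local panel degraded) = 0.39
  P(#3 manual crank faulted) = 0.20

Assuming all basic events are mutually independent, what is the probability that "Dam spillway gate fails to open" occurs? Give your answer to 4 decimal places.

0.0043

P(Backup hoist inoperative) [AND] = 0.24 × 0.37 × 0.12 = 0.010656
P(Local branch inoperative) [OR] = 1 − (1−0.03) × (1−0.010656) = 0.040336
P(Control chain fails) [AND] = 0.23 × 0.25 × 0.32 = 0.018400
P(Hoist path fails) [OR] = 1 − (1−0.018400) × (1−0.21) × (1−0.39) = 0.526967
P(Dam spillway gate fails to open) [AND] = 0.040336 × 0.526967 × 0.20 = 0.004251
Rounded to 4 decimal places: P(Dam spillway gate fails to open) ≈ 0.0043.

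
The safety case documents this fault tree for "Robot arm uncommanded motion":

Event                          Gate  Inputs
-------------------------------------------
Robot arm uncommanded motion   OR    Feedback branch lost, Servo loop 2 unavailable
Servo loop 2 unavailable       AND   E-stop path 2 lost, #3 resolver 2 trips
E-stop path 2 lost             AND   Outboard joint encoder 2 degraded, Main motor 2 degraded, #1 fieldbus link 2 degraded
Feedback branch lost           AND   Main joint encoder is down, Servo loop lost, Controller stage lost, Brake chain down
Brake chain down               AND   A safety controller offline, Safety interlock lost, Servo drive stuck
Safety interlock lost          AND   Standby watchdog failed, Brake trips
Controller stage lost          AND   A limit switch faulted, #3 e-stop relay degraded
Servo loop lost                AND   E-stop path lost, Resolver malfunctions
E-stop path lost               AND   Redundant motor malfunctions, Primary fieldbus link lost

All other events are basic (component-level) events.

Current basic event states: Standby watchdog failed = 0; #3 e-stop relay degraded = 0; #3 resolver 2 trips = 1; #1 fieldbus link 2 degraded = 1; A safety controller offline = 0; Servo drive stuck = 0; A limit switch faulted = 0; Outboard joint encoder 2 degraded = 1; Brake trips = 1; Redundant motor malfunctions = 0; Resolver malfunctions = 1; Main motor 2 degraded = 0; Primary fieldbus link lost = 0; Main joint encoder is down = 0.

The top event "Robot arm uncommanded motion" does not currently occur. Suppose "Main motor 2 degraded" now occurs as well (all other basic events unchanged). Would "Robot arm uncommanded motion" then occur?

Counterfactual: set "Main motor 2 degraded" to occurred.
E-stop path lost [AND]: Redundant motor malfunctions=not, Primary fieldbus link lost=not → not all inputs occur → does not occur.
Servo loop lost [AND]: E-stop path lost=not, Resolver malfunctions=occurs → not all inputs occur → does not occur.
Controller stage lost [AND]: A limit switch faulted=not, #3 e-stop relay degraded=not → not all inputs occur → does not occur.
Safety interlock lost [AND]: Standby watchdog failed=not, Brake trips=occurs → not all inputs occur → does not occur.
Brake chain down [AND]: A safety controller offline=not, Safety interlock lost=not, Servo drive stuck=not → not all inputs occur → does not occur.
Feedback branch lost [AND]: Main joint encoder is down=not, Servo loop lost=not, Controller stage lost=not, Brake chain down=not → not all inputs occur → does not occur.
E-stop path 2 lost [AND]: Outboard joint encoder 2 degraded=occurs, Main motor 2 degraded=occurs, #1 fieldbus link 2 degraded=occurs → all inputs occur → occurs.
Servo loop 2 unavailable [AND]: E-stop path 2 lost=occurs, #3 resolver 2 trips=occurs → all inputs occur → occurs.
Robot arm uncommanded motion [OR]: Feedback branch lost=not, Servo loop 2 unavailable=occurs → at least one input occurs → occurs.

Yes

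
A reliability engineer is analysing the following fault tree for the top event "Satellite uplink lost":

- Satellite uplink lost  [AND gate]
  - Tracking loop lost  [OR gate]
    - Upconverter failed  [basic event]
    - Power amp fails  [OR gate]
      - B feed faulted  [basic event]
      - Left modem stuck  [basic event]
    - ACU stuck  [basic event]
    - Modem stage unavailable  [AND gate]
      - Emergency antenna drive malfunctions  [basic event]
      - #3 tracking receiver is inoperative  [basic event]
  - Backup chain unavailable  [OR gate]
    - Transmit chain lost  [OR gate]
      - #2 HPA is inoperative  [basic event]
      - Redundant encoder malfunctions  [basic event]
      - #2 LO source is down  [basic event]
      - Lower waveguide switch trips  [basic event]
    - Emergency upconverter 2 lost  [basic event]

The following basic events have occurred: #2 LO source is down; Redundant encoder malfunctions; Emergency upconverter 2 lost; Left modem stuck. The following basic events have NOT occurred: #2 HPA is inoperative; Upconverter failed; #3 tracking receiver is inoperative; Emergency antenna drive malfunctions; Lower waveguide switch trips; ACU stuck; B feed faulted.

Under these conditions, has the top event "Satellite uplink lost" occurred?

Yes

Power amp fails [OR]: B feed faulted=not, Left modem stuck=occurs → at least one input occurs → occurs.
Modem stage unavailable [AND]: Emergency antenna drive malfunctions=not, #3 tracking receiver is inoperative=not → not all inputs occur → does not occur.
Tracking loop lost [OR]: Upconverter failed=not, Power amp fails=occurs, ACU stuck=not, Modem stage unavailable=not → at least one input occurs → occurs.
Transmit chain lost [OR]: #2 HPA is inoperative=not, Redundant encoder malfunctions=occurs, #2 LO source is down=occurs, Lower waveguide switch trips=not → at least one input occurs → occurs.
Backup chain unavailable [OR]: Transmit chain lost=occurs, Emergency upconverter 2 lost=occurs → at least one input occurs → occurs.
Satellite uplink lost [AND]: Tracking loop lost=occurs, Backup chain unavailable=occurs → all inputs occur → occurs.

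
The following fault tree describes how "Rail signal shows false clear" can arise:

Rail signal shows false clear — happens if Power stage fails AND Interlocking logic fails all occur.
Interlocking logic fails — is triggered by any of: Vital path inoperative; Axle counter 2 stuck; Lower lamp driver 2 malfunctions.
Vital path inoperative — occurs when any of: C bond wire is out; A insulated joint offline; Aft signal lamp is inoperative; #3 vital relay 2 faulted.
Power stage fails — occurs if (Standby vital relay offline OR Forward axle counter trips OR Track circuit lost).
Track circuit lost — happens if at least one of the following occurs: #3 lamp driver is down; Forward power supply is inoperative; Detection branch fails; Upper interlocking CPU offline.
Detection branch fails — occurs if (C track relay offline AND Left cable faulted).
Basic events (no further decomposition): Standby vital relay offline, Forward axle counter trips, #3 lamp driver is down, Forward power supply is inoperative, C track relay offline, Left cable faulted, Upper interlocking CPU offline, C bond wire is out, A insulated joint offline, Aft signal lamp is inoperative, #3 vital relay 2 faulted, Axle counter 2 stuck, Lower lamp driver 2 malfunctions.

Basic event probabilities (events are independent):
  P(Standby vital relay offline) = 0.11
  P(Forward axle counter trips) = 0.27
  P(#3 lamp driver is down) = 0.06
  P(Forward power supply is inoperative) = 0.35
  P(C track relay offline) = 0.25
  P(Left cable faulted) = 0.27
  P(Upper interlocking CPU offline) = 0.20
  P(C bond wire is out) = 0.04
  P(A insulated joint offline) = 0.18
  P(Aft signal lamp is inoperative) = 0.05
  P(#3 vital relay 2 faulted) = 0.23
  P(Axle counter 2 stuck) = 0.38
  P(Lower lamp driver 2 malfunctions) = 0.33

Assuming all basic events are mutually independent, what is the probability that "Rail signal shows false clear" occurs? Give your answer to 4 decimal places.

P(Detection branch fails) [AND] = 0.25 × 0.27 = 0.067500
P(Track circuit lost) [OR] = 1 − (1−0.06) × (1−0.35) × (1−0.067500) × (1−0.20) = 0.544194
P(Power stage fails) [OR] = 1 − (1−0.11) × (1−0.27) × (1−0.544194) = 0.703863
P(Vital path inoperative) [OR] = 1 − (1−0.04) × (1−0.18) × (1−0.05) × (1−0.23) = 0.424163
P(Interlocking logic fails) [OR] = 1 − (1−0.424163) × (1−0.38) × (1−0.33) = 0.760797
P(Rail signal shows false clear) [AND] = 0.703863 × 0.760797 = 0.535497
Rounded to 4 decimal places: P(Rail signal shows false clear) ≈ 0.5355.

0.5355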